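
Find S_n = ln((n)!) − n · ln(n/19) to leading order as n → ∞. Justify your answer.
S_n ~ n · (ln 19 − 1) + O(ln n)

Stirling: ln((n)!) = n ln(n) − n + O(ln n).
  S_n = n ln(n) − n − n ln(n/19) + O(ln n)
      = n ln(n) − n ln n + n ln 19 − n + O(ln n)
      = n ln 19 − n + O(ln n)
      = n (ln 19 − 1) + O(ln n).
Numerically ln(19) − 1 ≈ 1.9444.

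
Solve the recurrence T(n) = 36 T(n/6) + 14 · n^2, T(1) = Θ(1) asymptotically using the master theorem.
T(n) = Θ(n^2 log n)

log_6 36 = 2, and f(n) = 14 · n^2 = Θ(n^(log_6 36)). This is Case 2 of the master theorem: T(n) = Θ(f(n) · log n) = Θ(n^2 log n).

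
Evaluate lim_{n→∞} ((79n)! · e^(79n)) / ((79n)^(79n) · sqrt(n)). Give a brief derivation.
lim = sqrt(2π·79)

Stirling: (79n)! ~ sqrt(2π·79n) · (79n/e)^(79n). Hence
  (79n)! · e^(79n) / (79n)^(79n) ~ sqrt(2π·79n).
Dividing by sqrt(n): sqrt(2π·79n) / sqrt(n) = sqrt(2π·79) · n^((1−1)/2), so the limit is sqrt(2π·79).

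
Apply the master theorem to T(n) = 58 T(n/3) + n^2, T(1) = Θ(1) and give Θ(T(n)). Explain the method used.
T(n) = Θ(n^(log_3 58))

Master theorem: compare f(n) = n^2 to n^(log_3 58) where log_3 58 ≈ 3.696. Since 2 < log_3 58, we have f(n) = O(n^(log_3 58 − ε)) for some ε > 0 — Case 1. Hence T(n) = Θ(n^(log_3 58)).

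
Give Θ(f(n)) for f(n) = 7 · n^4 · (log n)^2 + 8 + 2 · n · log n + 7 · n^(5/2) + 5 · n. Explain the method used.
f(n) ∈ Θ(n^4 · (log n)^2)

Compare the terms by growth order. For large n, n^a · (log n)^b dominates n^a' · (log n)^b' iff a > a', or (a = a' and b > b'). Ranking the 5 terms shows the dominant one is 7 · n^4 · (log n)^2. Hence f(n) ∈ Θ(n^4 · (log n)^2).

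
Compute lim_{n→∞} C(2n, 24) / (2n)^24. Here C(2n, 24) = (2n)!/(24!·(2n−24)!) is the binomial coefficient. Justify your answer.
lim = 1/24! = 1/620448401733239439360000

With N = 2n → ∞: C(N, 24) / N^24 = [N(N−1)…(N−23)] / (24! · N^24) = (1/24!) · 1 · (1 − 1/(2n)) · … · (1 − 23/(2n)). Each factor → 1 as N → ∞, so the limit is 1/24! = 1/620448401733239439360000.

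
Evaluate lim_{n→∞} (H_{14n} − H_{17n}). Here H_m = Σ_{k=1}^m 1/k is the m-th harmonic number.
lim = ln(14/17)

Euler-Maclaurin gives H_m = ln m + γ + 1/(2m) + O(1/m^2). The γ and O(1/m) terms cancel in the difference:
  H_{14n} − H_{17n} = ln(14n) − ln(17n) + O(1/n) = ln(14/17) + O(1/n).
Hence the limit is ln(14/17).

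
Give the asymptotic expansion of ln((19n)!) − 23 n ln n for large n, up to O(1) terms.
ln((19n)!) − 23 n ln n = −4 n ln n + 19(ln 19 − 1) n + (1/2) ln(2π·19n) + O(1/n)

Stirling: ln((19n)!) = 19n ln(19n) − 19n + (1/2) ln(2π·19n) + O(1/n).
Expand 19n ln(19n) = 19n (ln n + ln 19) = 19n ln n + 19n ln 19.
Subtract 23n ln n: leading term is (19 − 23) n ln n = −4 n ln n. The next term is 19n ln 19 − 19n = 19(ln 19 − 1) n. Then the (1/2) ln(2π·19n) correction.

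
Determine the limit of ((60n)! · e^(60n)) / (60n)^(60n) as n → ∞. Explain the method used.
lim = ∞

Stirling: (60n)! ~ sqrt(2π·60n) · (60n/e)^(60n). Hence
  (60n)! · e^(60n) / (60n)^(60n) ~ sqrt(2π·60n) = sqrt(2π·60) · sqrt(n) → ∞.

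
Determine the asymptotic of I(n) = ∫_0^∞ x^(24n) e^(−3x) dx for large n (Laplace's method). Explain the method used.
I(n) ~ (sqrt(2π·24n) / 3) · (24n/(3e))^(24n)

Write the integrand as exp(24n ln x − 3x) and set f(x) = 24n ln x − 3x. Then f'(x) = 24n/x − 3 = 0 at x* = 24n/3, and f''(x*) = −24n/x*^2 = −3^2/(24n). Laplace's method (interior maximum) gives
  I(n) ~ e^(f(x*)) · sqrt(2π / |f''(x*)|)
        = exp(24n ln(24n/3) − 24n) · sqrt(2π · 24n / 3^2)
        = (24n/3)^(24n) e^(−24n) · sqrt(2π·24n) / 3
        = (sqrt(2π·24n) / 3) · (24n/(3e))^(24n).
This matches Γ(24n+1)/3^(24n+1) with Stirling applied to Γ.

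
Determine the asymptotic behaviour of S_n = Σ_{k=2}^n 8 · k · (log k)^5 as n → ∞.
S_n ~ 4 · n^2 · (log n)^5

By integral comparison, S_n = ∫_1^n 8 · x · (log x)^5 dx + O(n · (log n)^5). For the integral, the leading term of ∫_1^n x^1 (log x)^5 dx is n^2/2 · (log n)^5 (by repeated integration by parts; each step lowers the log-exponent and produces a relatively O(1/log n) correction). Hence S_n ~ 4 · n^2 · (log n)^5.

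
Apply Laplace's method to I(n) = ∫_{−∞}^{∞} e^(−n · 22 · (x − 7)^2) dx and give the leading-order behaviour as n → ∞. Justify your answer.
I(n) = sqrt(π/(22n))

Here φ(x) = 22 · (x − 7)^2 has its unique minimum at x* = 7 with φ(x*) = 0 and φ''(x*) = 44. Laplace's method gives
  I(n) ~ e^(−n φ(x*)) · sqrt(2π / (n · φ''(x*))) = sqrt(2π / (44n)) = sqrt(π/(22n)).
This is exact: substituting u = (x − 7)·sqrt(22n) gives I(n) = (1/sqrt(22n)) ∫_{−∞}^{∞} e^(−u^2) du = sqrt(π/(22n)).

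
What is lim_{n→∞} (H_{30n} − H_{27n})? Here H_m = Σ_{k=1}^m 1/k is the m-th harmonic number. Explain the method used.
lim = ln(30/27) = ln(10/9)

Euler-Maclaurin gives H_m = ln m + γ + 1/(2m) + O(1/m^2). The γ and O(1/m) terms cancel in the difference:
  H_{30n} − H_{27n} = ln(30n) − ln(27n) + O(1/n) = ln(30/27) + O(1/n).
Hence the limit is ln(30/27) = ln(10/9).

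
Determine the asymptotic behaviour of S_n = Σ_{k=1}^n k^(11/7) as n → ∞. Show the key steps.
S_n ~ (7/18) · n^(18/7)

Integral comparison: Σ_{k=1}^n k^(11/7) = ∫_0^n x^(11/7) dx + O(n^(11/7)). The integral is n^(1 + 11/7) / (1 + 11/7) = n^((11+7)/7) / ((11+7)/7) = (7/18) · n^(18/7).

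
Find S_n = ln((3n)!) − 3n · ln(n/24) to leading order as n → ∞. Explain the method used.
S_n ~ 3n · (ln 72 − 1) + O(ln n)

Stirling: ln((3n)!) = 3n ln(3n) − 3n + O(ln n).
  S_n = 3n ln(3n) − 3n − 3n ln(n/24) + O(ln n)
      = 3n ln(3n) − 3n ln n + 3n ln 24 − 3n + O(ln n)
      = 3n ln 3 + 3n ln 24 − 3n + O(ln n)
      = 3n (ln 72 − 1) + O(ln n).
Numerically ln(72) − 1 ≈ 3.2767.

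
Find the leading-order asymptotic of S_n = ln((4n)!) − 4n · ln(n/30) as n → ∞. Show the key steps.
S_n ~ 4n · (ln 120 − 1) + O(ln n)

Stirling: ln((4n)!) = 4n ln(4n) − 4n + O(ln n).
  S_n = 4n ln(4n) − 4n − 4n ln(n/30) + O(ln n)
      = 4n ln(4n) − 4n ln n + 4n ln 30 − 4n + O(ln n)
      = 4n ln 4 + 4n ln 30 − 4n + O(ln n)
      = 4n (ln 120 − 1) + O(ln n).
Numerically ln(120) − 1 ≈ 3.7875.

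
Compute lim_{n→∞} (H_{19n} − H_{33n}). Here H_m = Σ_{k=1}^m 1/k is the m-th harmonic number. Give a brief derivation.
lim = ln(19/33)

Euler-Maclaurin gives H_m = ln m + γ + 1/(2m) + O(1/m^2). The γ and O(1/m) terms cancel in the difference:
  H_{19n} − H_{33n} = ln(19n) − ln(33n) + O(1/n) = ln(19/33) + O(1/n).
Hence the limit is ln(19/33).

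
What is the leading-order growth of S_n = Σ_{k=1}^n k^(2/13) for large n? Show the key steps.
S_n ~ (13/15) · n^(15/13)

Integral comparison: Σ_{k=1}^n k^(2/13) = ∫_0^n x^(2/13) dx + O(n^(2/13)). The integral is n^(1 + 2/13) / (1 + 2/13) = n^((2+13)/13) / ((2+13)/13) = (13/15) · n^(15/13).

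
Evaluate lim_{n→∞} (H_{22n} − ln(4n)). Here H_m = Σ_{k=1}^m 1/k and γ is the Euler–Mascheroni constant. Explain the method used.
lim = ln(11/2) + γ

By Euler-Maclaurin, H_m = ln m + γ + O(1/m). So
  H_{22n} − ln(4n) = ln(22n) + γ − ln(4n) + O(1/n)
                       = ln(22/4) + γ + O(1/n).
Hence the limit is ln(22/4) + γ (= ln(11/2)).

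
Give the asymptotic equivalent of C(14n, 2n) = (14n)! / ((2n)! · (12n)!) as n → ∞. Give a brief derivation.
C(14n, 2n) ~ (823543/46656)^(2n) · sqrt(7/(12π·2n))

Write N = 2n. Apply Stirling to each factorial:
  (7N)! ~ sqrt(2π·7N) · (7N/e)^(7N),
  N! ~ sqrt(2π N) · (N/e)^N,
  (6N)! ~ sqrt(2π·6N) · (6N/e)^(6N).
The exponential factors combine to (7N)^(7N) / (N^N · (6N)^(6N)) = 7^(7N)/6^(6N) = (7^7/6^6)^N = (823543/46656)^N.
The square-root prefactors combine to sqrt(2π·7N) / (sqrt(2π N)·sqrt(2π·6N)) = sqrt(7 / (2π·6·N)) = sqrt(7/(12π·2n)).
Substituting N = 2n: C(14n, 2n) ~ (823543/46656)^(2n) · sqrt(7/(12π·2n)).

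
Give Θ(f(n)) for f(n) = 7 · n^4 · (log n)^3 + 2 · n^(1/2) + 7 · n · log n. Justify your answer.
f(n) ∈ Θ(n^4 · (log n)^3)

Compare the terms by growth order. For large n, n^a · (log n)^b dominates n^a' · (log n)^b' iff a > a', or (a = a' and b > b'). Ranking the 3 terms shows the dominant one is 7 · n^4 · (log n)^3. Hence f(n) ∈ Θ(n^4 · (log n)^3).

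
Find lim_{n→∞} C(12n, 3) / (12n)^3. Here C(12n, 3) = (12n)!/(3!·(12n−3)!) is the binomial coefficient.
lim = 1/3! = 1/6

With N = 12n → ∞: C(N, 3) / N^3 = [N(N−1)…(N−2)] / (3! · N^3) = (1/3!) · 1 · (1 − 1/(12n)) · (1 − 2/(12n)). Each factor → 1 as N → ∞, so the limit is 1/3! = 1/6.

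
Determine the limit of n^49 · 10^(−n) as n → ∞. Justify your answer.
lim = 0

Exponentials with base > 1 dominate every fixed polynomial: for any fixed c, n^c / 10^n → 0 as n → ∞ (e.g. by the ratio test, or by writing 10^n = e^(n ln 10) and noting e^(n ln 10) / n^c → ∞). Hence n^49 · 10^(−n) = n^49 / 10^n → 0.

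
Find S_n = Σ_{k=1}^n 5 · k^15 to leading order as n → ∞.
S_n ~ 5 · n^16 / 16

By integral comparison (Euler-Maclaurin), Σ_{k=1}^n 5 · k^15 = 5 · ∫_0^n x^15 dx + O(n^15) = 5 · n^16/16 + O(n^15). (Equivalently, Faulhaber's formula gives the same leading term.)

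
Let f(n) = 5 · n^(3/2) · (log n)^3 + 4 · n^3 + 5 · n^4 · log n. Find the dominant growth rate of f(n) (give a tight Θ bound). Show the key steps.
f(n) ∈ Θ(n^4 · log n)

Compare the terms by growth order. For large n, n^a · (log n)^b dominates n^a' · (log n)^b' iff a > a', or (a = a' and b > b'). Ranking the 3 terms shows the dominant one is 5 · n^4 · log n. Hence f(n) ∈ Θ(n^4 · log n).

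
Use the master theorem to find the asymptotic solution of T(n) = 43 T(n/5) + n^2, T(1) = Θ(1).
T(n) = Θ(n^(log_5 43))

Master theorem: compare f(n) = n^2 to n^(log_5 43) where log_5 43 ≈ 2.337. Since 2 < log_5 43, we have f(n) = O(n^(log_5 43 − ε)) for some ε > 0 — Case 1. Hence T(n) = Θ(n^(log_5 43)).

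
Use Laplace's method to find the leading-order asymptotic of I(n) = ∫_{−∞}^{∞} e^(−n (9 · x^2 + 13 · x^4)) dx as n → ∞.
I(n) ~ sqrt(π/(9n))

φ(x) = 9 · x^2 + 13 · x^4 has its unique global minimum at x* = 0 (since φ'(x) = 18x + 52x^3 = 0 only at x = 0 for real x with both coefficients positive, and φ → ∞ as |x| → ∞). At x* = 0, φ(0) = 0 and φ''(0) = 18. Laplace's method then gives
  I(n) ~ sqrt(2π / (n · φ''(0))) · e^(−n φ(0)) = sqrt(2π / (18n)) = sqrt(π/(9n)).
The 13 · x^4 term contributes only at subleading order (an O(1/n) relative correction).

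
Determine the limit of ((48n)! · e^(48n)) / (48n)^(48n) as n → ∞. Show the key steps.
lim = ∞

Stirling: (48n)! ~ sqrt(2π·48n) · (48n/e)^(48n). Hence
  (48n)! · e^(48n) / (48n)^(48n) ~ sqrt(2π·48n) = sqrt(2π·48) · sqrt(n) → ∞.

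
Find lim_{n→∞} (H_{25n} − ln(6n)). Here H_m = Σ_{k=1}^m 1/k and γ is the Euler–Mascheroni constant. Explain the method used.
lim = ln(25/6) + γ

By Euler-Maclaurin, H_m = ln m + γ + O(1/m). So
  H_{25n} − ln(6n) = ln(25n) + γ − ln(6n) + O(1/n)
                       = ln(25/6) + γ + O(1/n).
Hence the limit is ln(25/6) + γ.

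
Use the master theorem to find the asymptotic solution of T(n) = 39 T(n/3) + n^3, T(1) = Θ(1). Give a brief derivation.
T(n) = Θ(n^(log_3 39))

Master theorem: compare f(n) = n^3 to n^(log_3 39) where log_3 39 ≈ 3.335. Since 3 < log_3 39, we have f(n) = O(n^(log_3 39 − ε)) for some ε > 0 — Case 1. Hence T(n) = Θ(n^(log_3 39)).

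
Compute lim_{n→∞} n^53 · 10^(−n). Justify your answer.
lim = 0

Exponentials with base > 1 dominate every fixed polynomial: for any fixed c, n^c / 10^n → 0 as n → ∞ (e.g. by the ratio test, or by writing 10^n = e^(n ln 10) and noting e^(n ln 10) / n^c → ∞). Hence n^53 · 10^(−n) = n^53 / 10^n → 0.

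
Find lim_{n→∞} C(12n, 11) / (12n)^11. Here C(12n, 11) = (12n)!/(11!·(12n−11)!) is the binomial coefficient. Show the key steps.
lim = 1/11! = 1/39916800

With N = 12n → ∞: C(N, 11) / N^11 = [N(N−1)…(N−10)] / (11! · N^11) = (1/11!) · 1 · (1 − 1/(12n)) · … · (1 − 10/(12n)). Each factor → 1 as N → ∞, so the limit is 1/11! = 1/39916800.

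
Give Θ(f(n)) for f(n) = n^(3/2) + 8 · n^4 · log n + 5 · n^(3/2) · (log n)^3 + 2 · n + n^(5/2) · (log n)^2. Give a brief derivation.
f(n) ∈ Θ(n^4 · log n)

Compare the terms by growth order. For large n, n^a · (log n)^b dominates n^a' · (log n)^b' iff a > a', or (a = a' and b > b'). Ranking the 5 terms shows the dominant one is 8 · n^4 · log n. Hence f(n) ∈ Θ(n^4 · log n).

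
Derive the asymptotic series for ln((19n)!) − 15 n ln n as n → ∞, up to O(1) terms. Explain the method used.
ln((19n)!) − 15 n ln n = 4 n ln n + 19(ln 19 − 1) n + (1/2) ln(2π·19n) + O(1/n)

Stirling: ln((19n)!) = 19n ln(19n) − 19n + (1/2) ln(2π·19n) + O(1/n).
Expand 19n ln(19n) = 19n (ln n + ln 19) = 19n ln n + 19n ln 19.
Subtract 15n ln n: leading term is (19 − 15) n ln n = 4 n ln n. The next term is 19n ln 19 − 19n = 19(ln 19 − 1) n. Then the (1/2) ln(2π·19n) correction.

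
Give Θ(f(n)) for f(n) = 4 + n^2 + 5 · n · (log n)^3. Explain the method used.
f(n) ∈ Θ(n^2)

Compare the terms by growth order. For large n, n^a · (log n)^b dominates n^a' · (log n)^b' iff a > a', or (a = a' and b > b'). Ranking the 3 terms shows the dominant one is n^2. Hence f(n) ∈ Θ(n^2).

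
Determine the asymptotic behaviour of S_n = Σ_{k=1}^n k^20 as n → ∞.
S_n ~ n^21 / 21

By integral comparison (Euler-Maclaurin), Σ_{k=1}^n k^20 = ∫_0^n x^20 dx + O(n^20) = n^21/21 + O(n^20). (Equivalently, Faulhaber's formula gives the same leading term.)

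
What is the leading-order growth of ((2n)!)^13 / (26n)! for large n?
((2n)!)^13/(26n)! ~ ((2π·2n)^(12/2) / sqrt(13)) · 13^(−13·2n)  →  0

Write N = 2n. Stirling: N! ~ sqrt(2π N)(N/e)^N and (13N)! ~ sqrt(2π·13N)·(13N/e)^(13N).
  (N!)^13/(13N)! ~ (2π N)^(13/2) (N/e)^(13N) / [sqrt(2π·13N) (13N/e)^(13N)]
     = (2π N)^(13/2) / sqrt(2π·13N) · (N/(13N))^(13N)
     = (2π N)^((13−1)/2) / sqrt(13) · 13^(−13N).
Since 13^13 > 1, the factor 13^(−13N) decays exponentially, so the ratio → 0. Substituting N = 2n gives the stated form.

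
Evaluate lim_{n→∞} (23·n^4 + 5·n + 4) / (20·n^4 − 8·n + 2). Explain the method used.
lim = 23/20

For large n the leading n^4 terms dominate both numerator and denominator. Dividing top and bottom by n^4, every other term tends to 0, leaving 23/20.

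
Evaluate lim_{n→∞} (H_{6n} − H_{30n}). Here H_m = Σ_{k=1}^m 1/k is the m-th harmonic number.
lim = ln(6/30) = −ln 5

Euler-Maclaurin gives H_m = ln m + γ + 1/(2m) + O(1/m^2). The γ and O(1/m) terms cancel in the difference:
  H_{6n} − H_{30n} = ln(6n) − ln(30n) + O(1/n) = ln(6/30) + O(1/n).
Hence the limit is ln(6/30) = −ln 5.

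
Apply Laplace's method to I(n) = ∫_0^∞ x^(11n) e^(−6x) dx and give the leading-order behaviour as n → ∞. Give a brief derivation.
I(n) ~ (sqrt(2π·11n) / 6) · (11n/(6e))^(11n)

Write the integrand as exp(11n ln x − 6x) and set f(x) = 11n ln x − 6x. Then f'(x) = 11n/x − 6 = 0 at x* = 11n/6, and f''(x*) = −11n/x*^2 = −6^2/(11n). Laplace's method (interior maximum) gives
  I(n) ~ e^(f(x*)) · sqrt(2π / |f''(x*)|)
        = exp(11n ln(11n/6) − 11n) · sqrt(2π · 11n / 6^2)
        = (11n/6)^(11n) e^(−11n) · sqrt(2π·11n) / 6
        = (sqrt(2π·11n) / 6) · (11n/(6e))^(11n).
This matches Γ(11n+1)/6^(11n+1) with Stirling applied to Γ.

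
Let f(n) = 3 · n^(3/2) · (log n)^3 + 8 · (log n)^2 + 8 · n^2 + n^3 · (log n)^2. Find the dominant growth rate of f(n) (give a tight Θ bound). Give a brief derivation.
f(n) ∈ Θ(n^3 · (log n)^2)

Compare the terms by growth order. For large n, n^a · (log n)^b dominates n^a' · (log n)^b' iff a > a', or (a = a' and b > b'). Ranking the 4 terms shows the dominant one is n^3 · (log n)^2. Hence f(n) ∈ Θ(n^3 · (log n)^2).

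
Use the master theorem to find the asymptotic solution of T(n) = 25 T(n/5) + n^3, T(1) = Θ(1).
T(n) = Θ(n^3)

log_5 25 ≈ 2.000. f(n) = n^3 dominates n^(log_5 25) since 3 > 2.000, and the regularity condition a·f(n/b) = 25·(n/5)^3 = (25/125)·n^3 ≤ c·f(n) holds with c = 25/125 ≈ 0.2 < 1. So this is Case 3: T(n) = Θ(f(n)) = Θ(n^3).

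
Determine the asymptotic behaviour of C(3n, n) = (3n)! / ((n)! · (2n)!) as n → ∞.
C(3n, n) ~ (27/4)^(n) · sqrt(3/(4π·n))

Write N = n. Apply Stirling to each factorial:
  (3N)! ~ sqrt(2π·3N) · (3N/e)^(3N),
  N! ~ sqrt(2π N) · (N/e)^N,
  (2N)! ~ sqrt(2π·2N) · (2N/e)^(2N).
The exponential factors combine to (3N)^(3N) / (N^N · (2N)^(2N)) = 3^(3N)/2^(2N) = (3^3/2^2)^N = (27/4)^N.
The square-root prefactors combine to sqrt(2π·3N) / (sqrt(2π N)·sqrt(2π·2N)) = sqrt(3 / (2π·2·N)) = sqrt(3/(4π·n)).
Substituting N = n: C(3n, n) ~ (27/4)^(n) · sqrt(3/(4π·n)).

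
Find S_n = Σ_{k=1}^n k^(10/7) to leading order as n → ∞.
S_n ~ (7/17) · n^(17/7)

Integral comparison: Σ_{k=1}^n k^(10/7) = ∫_0^n x^(10/7) dx + O(n^(10/7)). The integral is n^(1 + 10/7) / (1 + 10/7) = n^((10+7)/7) / ((10+7)/7) = (7/17) · n^(17/7).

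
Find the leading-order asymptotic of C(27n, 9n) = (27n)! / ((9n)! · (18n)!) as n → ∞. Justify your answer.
C(27n, 9n) ~ (27/4)^(9n) · sqrt(3/(4π·9n))

Write N = 9n. Apply Stirling to each factorial:
  (3N)! ~ sqrt(2π·3N) · (3N/e)^(3N),
  N! ~ sqrt(2π N) · (N/e)^N,
  (2N)! ~ sqrt(2π·2N) · (2N/e)^(2N).
The exponential factors combine to (3N)^(3N) / (N^N · (2N)^(2N)) = 3^(3N)/2^(2N) = (3^3/2^2)^N = (27/4)^N.
The square-root prefactors combine to sqrt(2π·3N) / (sqrt(2π N)·sqrt(2π·2N)) = sqrt(3 / (2π·2·N)) = sqrt(3/(4π·9n)).
Substituting N = 9n: C(27n, 9n) ~ (27/4)^(9n) · sqrt(3/(4π·9n)).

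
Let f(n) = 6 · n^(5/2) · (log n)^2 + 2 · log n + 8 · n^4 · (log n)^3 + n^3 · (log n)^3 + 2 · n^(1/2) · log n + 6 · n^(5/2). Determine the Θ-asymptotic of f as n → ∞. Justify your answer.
f(n) ∈ Θ(n^4 · (log n)^3)

Compare the terms by growth order. For large n, n^a · (log n)^b dominates n^a' · (log n)^b' iff a > a', or (a = a' and b > b'). Ranking the 6 terms shows the dominant one is 8 · n^4 · (log n)^3. Hence f(n) ∈ Θ(n^4 · (log n)^3).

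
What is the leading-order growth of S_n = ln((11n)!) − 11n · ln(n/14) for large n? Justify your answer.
S_n ~ 11n · (ln 154 − 1) + O(ln n)

Stirling: ln((11n)!) = 11n ln(11n) − 11n + O(ln n).
  S_n = 11n ln(11n) − 11n − 11n ln(n/14) + O(ln n)
      = 11n ln(11n) − 11n ln n + 11n ln 14 − 11n + O(ln n)
      = 11n ln 11 + 11n ln 14 − 11n + O(ln n)
      = 11n (ln 154 − 1) + O(ln n).
Numerically ln(154) − 1 ≈ 4.0370.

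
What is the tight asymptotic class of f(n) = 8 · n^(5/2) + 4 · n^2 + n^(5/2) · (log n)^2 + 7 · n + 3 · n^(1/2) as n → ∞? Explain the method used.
f(n) ∈ Θ(n^(5/2) · (log n)^2)

Compare the terms by growth order. For large n, n^a · (log n)^b dominates n^a' · (log n)^b' iff a > a', or (a = a' and b > b'). Ranking the 5 terms shows the dominant one is n^(5/2) · (log n)^2. Hence f(n) ∈ Θ(n^(5/2) · (log n)^2).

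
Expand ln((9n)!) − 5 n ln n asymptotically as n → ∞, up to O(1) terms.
ln((9n)!) − 5 n ln n = 4 n ln n + 9(ln 9 − 1) n + (1/2) ln(2π·9n) + O(1/n)

Stirling: ln((9n)!) = 9n ln(9n) − 9n + (1/2) ln(2π·9n) + O(1/n).
Expand 9n ln(9n) = 9n (ln n + ln 9) = 9n ln n + 9n ln 9.
Subtract 5n ln n: leading term is (9 − 5) n ln n = 4 n ln n. The next term is 9n ln 9 − 9n = 9(ln 9 − 1) n. Then the (1/2) ln(2π·9n) correction.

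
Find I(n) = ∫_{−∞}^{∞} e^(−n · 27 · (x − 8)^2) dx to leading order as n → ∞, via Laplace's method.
I(n) = sqrt(π/(27n))

Here φ(x) = 27 · (x − 8)^2 has its unique minimum at x* = 8 with φ(x*) = 0 and φ''(x*) = 54. Laplace's method gives
  I(n) ~ e^(−n φ(x*)) · sqrt(2π / (n · φ''(x*))) = sqrt(2π / (54n)) = sqrt(π/(27n)).
This is exact: substituting u = (x − 8)·sqrt(27n) gives I(n) = (1/sqrt(27n)) ∫_{−∞}^{∞} e^(−u^2) du = sqrt(π/(27n)).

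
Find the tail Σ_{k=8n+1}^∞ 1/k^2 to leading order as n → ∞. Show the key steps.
Σ_{k>8n} 1/k^2 ~ 1/(1 · (8n))

Compare to the integral: ∫_{8n}^∞ x^(−2) dx = [−x^(−1)/1]_{8n}^∞ = 1/((2−1)·(8n)). Euler-Maclaurin then gives
  Σ_{k>8n} 1/k^2 = ∫_{8n}^∞ dx/x^2 − 1/(2·(8n)^2) + O(1/(8n)^3).
(Equivalently this is ζ(2) − Σ_{k≤8n} 1/k^2.)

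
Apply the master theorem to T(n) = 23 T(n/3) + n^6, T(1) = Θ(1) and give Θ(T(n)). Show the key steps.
T(n) = Θ(n^6)

log_3 23 ≈ 2.854. f(n) = n^6 dominates n^(log_3 23) since 6 > 2.854, and the regularity condition a·f(n/b) = 23·(n/3)^6 = (23/729)·n^6 ≤ c·f(n) holds with c = 23/729 ≈ 0.0316 < 1. So this is Case 3: T(n) = Θ(f(n)) = Θ(n^6).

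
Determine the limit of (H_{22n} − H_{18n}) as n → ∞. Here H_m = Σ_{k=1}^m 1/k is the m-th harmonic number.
lim = ln(22/18) = ln(11/9)

Euler-Maclaurin gives H_m = ln m + γ + 1/(2m) + O(1/m^2). The γ and O(1/m) terms cancel in the difference:
  H_{22n} − H_{18n} = ln(22n) − ln(18n) + O(1/n) = ln(22/18) + O(1/n).
Hence the limit is ln(22/18) = ln(11/9).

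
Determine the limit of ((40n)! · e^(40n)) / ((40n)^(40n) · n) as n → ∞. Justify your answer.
lim = 0

Stirling: (40n)! ~ sqrt(2π·40n) · (40n/e)^(40n). Hence
  (40n)! · e^(40n) / (40n)^(40n) ~ sqrt(2π·40n).
Dividing by n: sqrt(2π·40n) / n = sqrt(2π·40) · n^((1−2)/2), so the expression behaves like sqrt(2π·40) · n^((1−2)/2) → 0.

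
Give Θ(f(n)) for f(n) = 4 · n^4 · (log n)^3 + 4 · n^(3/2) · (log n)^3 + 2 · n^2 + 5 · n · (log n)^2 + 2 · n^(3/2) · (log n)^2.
f(n) ∈ Θ(n^4 · (log n)^3)

Compare the terms by growth order. For large n, n^a · (log n)^b dominates n^a' · (log n)^b' iff a > a', or (a = a' and b > b'). Ranking the 5 terms shows the dominant one is 4 · n^4 · (log n)^3. Hence f(n) ∈ Θ(n^4 · (log n)^3).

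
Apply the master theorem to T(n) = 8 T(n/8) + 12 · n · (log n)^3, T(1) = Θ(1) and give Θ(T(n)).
T(n) = Θ(n · (log n)^4)

Here log_8 8 = 1 and f(n) = 12 · n · (log n)^3 = Θ(n^(log_8 8) · (log n)^3). This is the extended Case 2 of the master theorem (f matches the critical exponent up to log factors), giving T(n) = Θ(n^(log_8 8) · (log n)^(3+1)) = Θ(n · (log n)^4).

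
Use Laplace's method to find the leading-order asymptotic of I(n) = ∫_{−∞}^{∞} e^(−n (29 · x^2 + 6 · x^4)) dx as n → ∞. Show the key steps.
I(n) ~ sqrt(π/(29n))

φ(x) = 29 · x^2 + 6 · x^4 has its unique global minimum at x* = 0 (since φ'(x) = 58x + 24x^3 = 0 only at x = 0 for real x with both coefficients positive, and φ → ∞ as |x| → ∞). At x* = 0, φ(0) = 0 and φ''(0) = 58. Laplace's method then gives
  I(n) ~ sqrt(2π / (n · φ''(0))) · e^(−n φ(0)) = sqrt(2π / (58n)) = sqrt(π/(29n)).
The 6 · x^4 term contributes only at subleading order (an O(1/n) relative correction).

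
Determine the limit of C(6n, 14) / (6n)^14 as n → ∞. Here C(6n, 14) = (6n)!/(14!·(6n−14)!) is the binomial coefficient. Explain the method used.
lim = 1/14! = 1/87178291200

With N = 6n → ∞: C(N, 14) / N^14 = [N(N−1)…(N−13)] / (14! · N^14) = (1/14!) · 1 · (1 − 1/(6n)) · … · (1 − 13/(6n)). Each factor → 1 as N → ∞, so the limit is 1/14! = 1/87178291200.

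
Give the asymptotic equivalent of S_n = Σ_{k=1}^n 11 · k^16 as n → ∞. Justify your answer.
S_n ~ 11 · n^17 / 17

By integral comparison (Euler-Maclaurin), Σ_{k=1}^n 11 · k^16 = 11 · ∫_0^n x^16 dx + O(n^16) = 11 · n^17/17 + O(n^16). (Equivalently, Faulhaber's formula gives the same leading term.)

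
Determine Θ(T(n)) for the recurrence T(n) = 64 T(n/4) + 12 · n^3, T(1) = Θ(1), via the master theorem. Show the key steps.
T(n) = Θ(n^3 log n)

log_4 64 = 3, and f(n) = 12 · n^3 = Θ(n^(log_4 64)). This is Case 2 of the master theorem: T(n) = Θ(f(n) · log n) = Θ(n^3 log n).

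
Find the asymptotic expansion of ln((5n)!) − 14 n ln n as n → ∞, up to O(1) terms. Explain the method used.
ln((5n)!) − 14 n ln n = −9 n ln n + 5(ln 5 − 1) n + (1/2) ln(2π·5n) + O(1/n)

Stirling: ln((5n)!) = 5n ln(5n) − 5n + (1/2) ln(2π·5n) + O(1/n).
Expand 5n ln(5n) = 5n (ln n + ln 5) = 5n ln n + 5n ln 5.
Subtract 14n ln n: leading term is (5 − 14) n ln n = −9 n ln n. The next term is 5n ln 5 − 5n = 5(ln 5 − 1) n. Then the (1/2) ln(2π·5n) correction.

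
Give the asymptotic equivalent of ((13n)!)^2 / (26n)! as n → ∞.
((13n)!)^2/(26n)! ~ ((2π·13n)^(1/2) / sqrt(2)) · 2^(−2·13n)  →  0

Write N = 13n. Stirling: N! ~ sqrt(2π N)(N/e)^N and (2N)! ~ sqrt(2π·2N)·(2N/e)^(2N).
  (N!)^2/(2N)! ~ (2π N)^(2/2) (N/e)^(2N) / [sqrt(2π·2N) (2N/e)^(2N)]
     = (2π N)^(2/2) / sqrt(2π·2N) · (N/(2N))^(2N)
     = (2π N)^((2−1)/2) / sqrt(2) · 2^(−2N).
Since 2^2 > 1, the factor 2^(−2N) decays exponentially, so the ratio → 0. Substituting N = 13n gives the stated form.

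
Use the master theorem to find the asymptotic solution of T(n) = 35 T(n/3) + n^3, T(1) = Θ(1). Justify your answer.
T(n) = Θ(n^(log_3 35))

Master theorem: compare f(n) = n^3 to n^(log_3 35) where log_3 35 ≈ 3.236. Since 3 < log_3 35, we have f(n) = O(n^(log_3 35 − ε)) for some ε > 0 — Case 1. Hence T(n) = Θ(n^(log_3 35)).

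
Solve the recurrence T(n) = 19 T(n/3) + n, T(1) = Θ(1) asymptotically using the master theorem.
T(n) = Θ(n^(log_3 19))

Master theorem: compare f(n) = n to n^(log_3 19) where log_3 19 ≈ 2.680. Since 1 < log_3 19, we have f(n) = O(n^(log_3 19 − ε)) for some ε > 0 — Case 1. Hence T(n) = Θ(n^(log_3 19)).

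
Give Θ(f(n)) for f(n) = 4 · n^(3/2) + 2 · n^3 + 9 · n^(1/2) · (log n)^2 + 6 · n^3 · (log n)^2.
f(n) ∈ Θ(n^3 · (log n)^2)

Compare the terms by growth order. For large n, n^a · (log n)^b dominates n^a' · (log n)^b' iff a > a', or (a = a' and b > b'). Ranking the 4 terms shows the dominant one is 6 · n^3 · (log n)^2. Hence f(n) ∈ Θ(n^3 · (log n)^2).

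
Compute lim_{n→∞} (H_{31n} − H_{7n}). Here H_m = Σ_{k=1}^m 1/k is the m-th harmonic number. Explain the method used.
lim = ln(31/7)

Euler-Maclaurin gives H_m = ln m + γ + 1/(2m) + O(1/m^2). The γ and O(1/m) terms cancel in the difference:
  H_{31n} − H_{7n} = ln(31n) − ln(7n) + O(1/n) = ln(31/7) + O(1/n).
Hence the limit is ln(31/7).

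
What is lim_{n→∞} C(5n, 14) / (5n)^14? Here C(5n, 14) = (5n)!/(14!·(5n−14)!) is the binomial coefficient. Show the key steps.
lim = 1/14! = 1/87178291200

With N = 5n → ∞: C(N, 14) / N^14 = [N(N−1)…(N−13)] / (14! · N^14) = (1/14!) · 1 · (1 − 1/(5n)) · … · (1 − 13/(5n)). Each factor → 1 as N → ∞, so the limit is 1/14! = 1/87178291200.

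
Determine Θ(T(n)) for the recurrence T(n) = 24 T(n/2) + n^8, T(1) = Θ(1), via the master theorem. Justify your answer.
T(n) = Θ(n^8)

log_2 24 ≈ 4.585. f(n) = n^8 dominates n^(log_2 24) since 8 > 4.585, and the regularity condition a·f(n/b) = 24·(n/2)^8 = (24/256)·n^8 ≤ c·f(n) holds with c = 24/256 ≈ 0.0938 < 1. So this is Case 3: T(n) = Θ(f(n)) = Θ(n^8).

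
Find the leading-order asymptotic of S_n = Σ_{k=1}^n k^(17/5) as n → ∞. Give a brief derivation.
S_n ~ (5/22) · n^(22/5)

Integral comparison: Σ_{k=1}^n k^(17/5) = ∫_0^n x^(17/5) dx + O(n^(17/5)). The integral is n^(1 + 17/5) / (1 + 17/5) = n^((17+5)/5) / ((17+5)/5) = (5/22) · n^(22/5).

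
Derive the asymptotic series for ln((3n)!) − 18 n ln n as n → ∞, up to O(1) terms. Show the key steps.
ln((3n)!) − 18 n ln n = −15 n ln n + 3(ln 3 − 1) n + (1/2) ln(2π·3n) + O(1/n)

Stirling: ln((3n)!) = 3n ln(3n) − 3n + (1/2) ln(2π·3n) + O(1/n).
Expand 3n ln(3n) = 3n (ln n + ln 3) = 3n ln n + 3n ln 3.
Subtract 18n ln n: leading term is (3 − 18) n ln n = −15 n ln n. The next term is 3n ln 3 − 3n = 3(ln 3 − 1) n. Then the (1/2) ln(2π·3n) correction.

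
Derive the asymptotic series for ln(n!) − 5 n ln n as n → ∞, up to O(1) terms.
ln(n!) − 5 n ln n = −4 n ln n − n + (1/2) ln(2π n) + O(1/n)

Stirling: ln((n)!) = n ln(n) − n + (1/2) ln(2π·n) + O(1/n).
Here n ln(n) = n ln n.
Subtract 5n ln n: leading term is (1 − 5) n ln n = −4 n ln n. The next term is −n. Then the (1/2) ln(2π·n) correction.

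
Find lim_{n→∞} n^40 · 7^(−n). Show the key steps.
lim = 0

Exponentials with base > 1 dominate every fixed polynomial: for any fixed c, n^c / 7^n → 0 as n → ∞ (e.g. by the ratio test, or by writing 7^n = e^(n ln 7) and noting e^(n ln 7) / n^c → ∞). Hence n^40 · 7^(−n) = n^40 / 7^n → 0.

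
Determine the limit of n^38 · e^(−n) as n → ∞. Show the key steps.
lim = 0

Exponentials with base > 1 dominate every fixed polynomial: for any fixed c, n^c / e^n → 0 as n → ∞ (e.g. by the ratio test, or since e^n grows faster than any power of n). Hence n^38 · e^(−n) = n^38 / e^n → 0.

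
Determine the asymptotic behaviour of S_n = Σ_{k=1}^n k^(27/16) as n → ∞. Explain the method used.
S_n ~ (16/43) · n^(43/16)

Integral comparison: Σ_{k=1}^n k^(27/16) = ∫_0^n x^(27/16) dx + O(n^(27/16)). The integral is n^(1 + 27/16) / (1 + 27/16) = n^((27+16)/16) / ((27+16)/16) = (16/43) · n^(43/16).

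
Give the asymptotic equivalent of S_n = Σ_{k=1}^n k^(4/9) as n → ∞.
S_n ~ (9/13) · n^(13/9)

Integral comparison: Σ_{k=1}^n k^(4/9) = ∫_0^n x^(4/9) dx + O(n^(4/9)). The integral is n^(1 + 4/9) / (1 + 4/9) = n^((4+9)/9) / ((4+9)/9) = (9/13) · n^(13/9).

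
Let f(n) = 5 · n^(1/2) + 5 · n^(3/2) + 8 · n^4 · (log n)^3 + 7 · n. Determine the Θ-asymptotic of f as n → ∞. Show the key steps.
f(n) ∈ Θ(n^4 · (log n)^3)

Compare the terms by growth order. For large n, n^a · (log n)^b dominates n^a' · (log n)^b' iff a > a', or (a = a' and b > b'). Ranking the 4 terms shows the dominant one is 8 · n^4 · (log n)^3. Hence f(n) ∈ Θ(n^4 · (log n)^3).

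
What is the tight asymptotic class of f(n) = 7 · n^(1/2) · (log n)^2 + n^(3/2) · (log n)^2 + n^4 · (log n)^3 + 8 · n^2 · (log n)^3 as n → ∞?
f(n) ∈ Θ(n^4 · (log n)^3)

Compare the terms by growth order. For large n, n^a · (log n)^b dominates n^a' · (log n)^b' iff a > a', or (a = a' and b > b'). Ranking the 4 terms shows the dominant one is n^4 · (log n)^3. Hence f(n) ∈ Θ(n^4 · (log n)^3).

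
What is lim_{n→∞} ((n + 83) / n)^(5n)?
lim = e^415

Rewrite as (1 + 83/n)^(5n). By the standard limit (1 + x/n)^n → e^x, we have (1 + 83/n)^n → e^83, and raising to the 5th power gives e^415.
More precisely, ln[(1 + 83/n)^(5n)] = 5n · ln(1 + 83/n) = 5n · (83/n + O(1/n^2)) = 415 + O(1/n) → 415.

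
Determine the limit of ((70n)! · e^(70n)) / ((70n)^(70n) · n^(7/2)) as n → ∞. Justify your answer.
lim = 0

Stirling: (70n)! ~ sqrt(2π·70n) · (70n/e)^(70n). Hence
  (70n)! · e^(70n) / (70n)^(70n) ~ sqrt(2π·70n).
Dividing by n^(7/2): sqrt(2π·70n) / n^(7/2) = sqrt(2π·70) · n^((1−7)/2), so the expression behaves like sqrt(2π·70) · n^((1−7)/2) → 0.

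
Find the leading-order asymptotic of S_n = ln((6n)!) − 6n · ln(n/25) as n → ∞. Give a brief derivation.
S_n ~ 6n · (ln 150 − 1) + O(ln n)

Stirling: ln((6n)!) = 6n ln(6n) − 6n + O(ln n).
  S_n = 6n ln(6n) − 6n − 6n ln(n/25) + O(ln n)
      = 6n ln(6n) − 6n ln n + 6n ln 25 − 6n + O(ln n)
      = 6n ln 6 + 6n ln 25 − 6n + O(ln n)
      = 6n (ln 150 − 1) + O(ln n).
Numerically ln(150) − 1 ≈ 4.0106.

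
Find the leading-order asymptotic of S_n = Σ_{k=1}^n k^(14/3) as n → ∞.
S_n ~ (3/17) · n^(17/3)

Integral comparison: Σ_{k=1}^n k^(14/3) = ∫_0^n x^(14/3) dx + O(n^(14/3)). The integral is n^(1 + 14/3) / (1 + 14/3) = n^((14+3)/3) / ((14+3)/3) = (3/17) · n^(17/3).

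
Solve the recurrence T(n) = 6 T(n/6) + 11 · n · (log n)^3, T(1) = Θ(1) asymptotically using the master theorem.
T(n) = Θ(n · (log n)^4)

Here log_6 6 = 1 and f(n) = 11 · n · (log n)^3 = Θ(n^(log_6 6) · (log n)^3). This is the extended Case 2 of the master theorem (f matches the critical exponent up to log factors), giving T(n) = Θ(n^(log_6 6) · (log n)^(3+1)) = Θ(n · (log n)^4).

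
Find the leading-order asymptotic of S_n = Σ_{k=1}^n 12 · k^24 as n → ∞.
S_n ~ 12 · n^25 / 25

By integral comparison (Euler-Maclaurin), Σ_{k=1}^n 12 · k^24 = 12 · ∫_0^n x^24 dx + O(n^24) = 12 · n^25/25 + O(n^24). (Equivalently, Faulhaber's formula gives the same leading term.)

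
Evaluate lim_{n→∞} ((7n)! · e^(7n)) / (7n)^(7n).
lim = ∞

Stirling: (7n)! ~ sqrt(2π·7n) · (7n/e)^(7n). Hence
  (7n)! · e^(7n) / (7n)^(7n) ~ sqrt(2π·7n) = sqrt(2π·7) · sqrt(n) → ∞.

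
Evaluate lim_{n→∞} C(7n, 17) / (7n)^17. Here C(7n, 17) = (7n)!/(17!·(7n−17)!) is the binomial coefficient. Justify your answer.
lim = 1/17! = 1/355687428096000

With N = 7n → ∞: C(N, 17) / N^17 = [N(N−1)…(N−16)] / (17! · N^17) = (1/17!) · 1 · (1 − 1/(7n)) · … · (1 − 16/(7n)). Each factor → 1 as N → ∞, so the limit is 1/17! = 1/355687428096000.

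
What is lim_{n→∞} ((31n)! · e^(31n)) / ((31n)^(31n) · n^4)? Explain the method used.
lim = 0

Stirling: (31n)! ~ sqrt(2π·31n) · (31n/e)^(31n). Hence
  (31n)! · e^(31n) / (31n)^(31n) ~ sqrt(2π·31n).
Dividing by n^4: sqrt(2π·31n) / n^4 = sqrt(2π·31) · n^((1−8)/2), so the expression behaves like sqrt(2π·31) · n^((1−8)/2) → 0.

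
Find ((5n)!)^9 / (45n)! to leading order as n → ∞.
((5n)!)^9/(45n)! ~ ((2π·5n)^(8/2) / 3) · 9^(−9·5n)  →  0

Write N = 5n. Stirling: N! ~ sqrt(2π N)(N/e)^N and (9N)! ~ sqrt(2π·9N)·(9N/e)^(9N).
  (N!)^9/(9N)! ~ (2π N)^(9/2) (N/e)^(9N) / [sqrt(2π·9N) (9N/e)^(9N)]
     = (2π N)^(9/2) / sqrt(2π·9N) · (N/(9N))^(9N)
     = (2π N)^((9−1)/2) / 3 · 9^(−9N).
Since 9^9 > 1, the factor 9^(−9N) decays exponentially, so the ratio → 0. Substituting N = 5n gives the stated form.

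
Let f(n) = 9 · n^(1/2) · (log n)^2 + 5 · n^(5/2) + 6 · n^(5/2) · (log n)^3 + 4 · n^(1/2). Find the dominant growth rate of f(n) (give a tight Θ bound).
f(n) ∈ Θ(n^(5/2) · (log n)^3)

Compare the terms by growth order. For large n, n^a · (log n)^b dominates n^a' · (log n)^b' iff a > a', or (a = a' and b > b'). Ranking the 4 terms shows the dominant one is 6 · n^(5/2) · (log n)^3. Hence f(n) ∈ Θ(n^(5/2) · (log n)^3).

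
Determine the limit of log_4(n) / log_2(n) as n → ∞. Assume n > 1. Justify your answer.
lim = ln(2) / ln(4) = log_4(2)

Change of base: log_4(n) = ln n / ln 4 and log_2(n) = ln n / ln 2. The ratio is (ln n / ln 4) · (ln 2 / ln n) = ln 2 / ln 4, a constant independent of n. So the limit is ln 2 / ln 4 = log_4(2).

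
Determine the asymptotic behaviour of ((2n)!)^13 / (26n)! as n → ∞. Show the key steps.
((2n)!)^13/(26n)! ~ ((2π·2n)^(12/2) / sqrt(13)) · 13^(−13·2n)  →  0

Write N = 2n. Stirling: N! ~ sqrt(2π N)(N/e)^N and (13N)! ~ sqrt(2π·13N)·(13N/e)^(13N).
  (N!)^13/(13N)! ~ (2π N)^(13/2) (N/e)^(13N) / [sqrt(2π·13N) (13N/e)^(13N)]
     = (2π N)^(13/2) / sqrt(2π·13N) · (N/(13N))^(13N)
     = (2π N)^((13−1)/2) / sqrt(13) · 13^(−13N).
Since 13^13 > 1, the factor 13^(−13N) decays exponentially, so the ratio → 0. Substituting N = 2n gives the stated form.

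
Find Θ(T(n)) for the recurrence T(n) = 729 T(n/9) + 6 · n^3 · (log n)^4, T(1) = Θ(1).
T(n) = Θ(n^3 · (log n)^5)

Here log_9 729 = 3 and f(n) = 6 · n^3 · (log n)^4 = Θ(n^(log_9 729) · (log n)^4). This is the extended Case 2 of the master theorem (f matches the critical exponent up to log factors), giving T(n) = Θ(n^(log_9 729) · (log n)^(4+1)) = Θ(n^3 · (log n)^5).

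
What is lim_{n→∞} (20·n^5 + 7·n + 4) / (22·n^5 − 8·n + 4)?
lim = 20/22 = 10/11

For large n the leading n^5 terms dominate both numerator and denominator. Dividing top and bottom by n^5, every other term tends to 0, leaving 20/22 = 10/11.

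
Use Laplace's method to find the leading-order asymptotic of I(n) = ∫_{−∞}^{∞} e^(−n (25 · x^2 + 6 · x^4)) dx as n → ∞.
I(n) ~ sqrt(π/(25n))

φ(x) = 25 · x^2 + 6 · x^4 has its unique global minimum at x* = 0 (since φ'(x) = 50x + 24x^3 = 0 only at x = 0 for real x with both coefficients positive, and φ → ∞ as |x| → ∞). At x* = 0, φ(0) = 0 and φ''(0) = 50. Laplace's method then gives
  I(n) ~ sqrt(2π / (n · φ''(0))) · e^(−n φ(0)) = sqrt(2π / (50n)) = sqrt(π/(25n)).
The 6 · x^4 term contributes only at subleading order (an O(1/n) relative correction).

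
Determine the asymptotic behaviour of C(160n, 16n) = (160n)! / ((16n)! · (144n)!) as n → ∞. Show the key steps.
C(160n, 16n) ~ (10000000000/387420489)^(16n) · sqrt(5/(9π·16n))

Write N = 16n. Apply Stirling to each factorial:
  (10N)! ~ sqrt(2π·10N) · (10N/e)^(10N),
  N! ~ sqrt(2π N) · (N/e)^N,
  (9N)! ~ sqrt(2π·9N) · (9N/e)^(9N).
The exponential factors combine to (10N)^(10N) / (N^N · (9N)^(9N)) = 10^(10N)/9^(9N) = (10^10/9^9)^N = (10000000000/387420489)^N.
The square-root prefactors combine to sqrt(2π·10N) / (sqrt(2π N)·sqrt(2π·9N)) = sqrt(10 / (2π·9·N)) = sqrt(5/(9π·16n)).
Substituting N = 16n: C(160n, 16n) ~ (10000000000/387420489)^(16n) · sqrt(5/(9π·16n)).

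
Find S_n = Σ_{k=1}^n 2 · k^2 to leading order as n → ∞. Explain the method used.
S_n ~ 2 · n^3 / 3

By integral comparison (Euler-Maclaurin), Σ_{k=1}^n 2 · k^2 = 2 · ∫_0^n x^2 dx + O(n^2) = 2 · n^3/3 + O(n^2). (Equivalently, Faulhaber's formula gives the same leading term.)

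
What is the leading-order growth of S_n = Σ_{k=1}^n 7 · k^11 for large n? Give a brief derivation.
S_n ~ 7 · n^12 / 12

By integral comparison (Euler-Maclaurin), Σ_{k=1}^n 7 · k^11 = 7 · ∫_0^n x^11 dx + O(n^11) = 7 · n^12/12 + O(n^11). (Equivalently, Faulhaber's formula gives the same leading term.)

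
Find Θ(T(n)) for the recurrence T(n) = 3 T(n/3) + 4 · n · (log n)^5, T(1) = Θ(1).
T(n) = Θ(n · (log n)^6)

Here log_3 3 = 1 and f(n) = 4 · n · (log n)^5 = Θ(n^(log_3 3) · (log n)^5). This is the extended Case 2 of the master theorem (f matches the critical exponent up to log factors), giving T(n) = Θ(n^(log_3 3) · (log n)^(5+1)) = Θ(n · (log n)^6).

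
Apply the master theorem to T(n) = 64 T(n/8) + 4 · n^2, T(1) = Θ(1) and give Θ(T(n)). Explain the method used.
T(n) = Θ(n^2 log n)

log_8 64 = 2, and f(n) = 4 · n^2 = Θ(n^(log_8 64)). This is Case 2 of the master theorem: T(n) = Θ(f(n) · log n) = Θ(n^2 log n).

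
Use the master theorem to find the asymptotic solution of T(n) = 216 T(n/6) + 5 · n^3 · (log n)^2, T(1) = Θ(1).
T(n) = Θ(n^3 · (log n)^3)

Here log_6 216 = 3 and f(n) = 5 · n^3 · (log n)^2 = Θ(n^(log_6 216) · (log n)^2). This is the extended Case 2 of the master theorem (f matches the critical exponent up to log factors), giving T(n) = Θ(n^(log_6 216) · (log n)^(2+1)) = Θ(n^3 · (log n)^3).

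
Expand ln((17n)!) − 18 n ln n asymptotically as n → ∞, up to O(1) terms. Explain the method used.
ln((17n)!) − 18 n ln n = −n ln n + 17(ln 17 − 1) n + (1/2) ln(2π·17n) + O(1/n)

Stirling: ln((17n)!) = 17n ln(17n) − 17n + (1/2) ln(2π·17n) + O(1/n).
Expand 17n ln(17n) = 17n (ln n + ln 17) = 17n ln n + 17n ln 17.
Subtract 18n ln n: leading term is (17 − 18) n ln n = −n ln n. The next term is 17n ln 17 − 17n = 17(ln 17 − 1) n. Then the (1/2) ln(2π·17n) correction.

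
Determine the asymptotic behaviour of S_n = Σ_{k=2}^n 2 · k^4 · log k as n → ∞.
S_n ~ 2 · n^5 log n / 5 − 2 · n^5 / 25

By integral comparison, S_n = ∫_1^n 2 · x^4 · log x dx + O(n^4 · log n). For the integral, ∫ x^4 log x dx = n^5 log n / 5 − n^5/25 (integration by parts). Hence S_n ~ 2 · n^5 log n / 5 − 2 · n^5 / 25.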